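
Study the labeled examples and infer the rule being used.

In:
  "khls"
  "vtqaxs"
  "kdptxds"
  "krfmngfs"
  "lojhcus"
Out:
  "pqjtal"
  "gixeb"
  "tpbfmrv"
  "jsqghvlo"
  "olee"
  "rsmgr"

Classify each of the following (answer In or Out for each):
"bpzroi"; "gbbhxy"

Out, Out

The simplest hypothesis consistent with all the labels is: ends with 's'.
Out: "bpzroi", since ends with 'i'. Out: "gbbhxy", since ends with 'y'.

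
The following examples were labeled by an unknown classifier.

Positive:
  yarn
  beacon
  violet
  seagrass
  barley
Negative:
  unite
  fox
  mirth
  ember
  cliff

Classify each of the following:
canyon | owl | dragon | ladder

'Positive' ⟺ even length.
canyon: length 6, has this property → Positive.
owl: length 3, does not satisfy this → Negative.
dragon: length 6, has this property → Positive.
ladder: length 6, has this property → Positive.

Positive, Negative, Positive, Positive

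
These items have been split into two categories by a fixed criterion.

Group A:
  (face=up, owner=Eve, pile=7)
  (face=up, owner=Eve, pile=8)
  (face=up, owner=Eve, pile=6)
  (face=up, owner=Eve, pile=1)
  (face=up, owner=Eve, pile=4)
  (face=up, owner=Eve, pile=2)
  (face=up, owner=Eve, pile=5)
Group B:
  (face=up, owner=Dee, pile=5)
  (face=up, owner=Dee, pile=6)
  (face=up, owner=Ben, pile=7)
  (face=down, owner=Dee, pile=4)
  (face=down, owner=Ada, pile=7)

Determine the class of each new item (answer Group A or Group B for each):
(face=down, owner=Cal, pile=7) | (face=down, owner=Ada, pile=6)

Group B, Group B

The rule appears to be: owner is Eve.
(face=down, owner=Cal, pile=7): owner is Cal — fails this test, so Group B.
(face=down, owner=Ada, pile=6): owner is Ada — fails this test, so Group B.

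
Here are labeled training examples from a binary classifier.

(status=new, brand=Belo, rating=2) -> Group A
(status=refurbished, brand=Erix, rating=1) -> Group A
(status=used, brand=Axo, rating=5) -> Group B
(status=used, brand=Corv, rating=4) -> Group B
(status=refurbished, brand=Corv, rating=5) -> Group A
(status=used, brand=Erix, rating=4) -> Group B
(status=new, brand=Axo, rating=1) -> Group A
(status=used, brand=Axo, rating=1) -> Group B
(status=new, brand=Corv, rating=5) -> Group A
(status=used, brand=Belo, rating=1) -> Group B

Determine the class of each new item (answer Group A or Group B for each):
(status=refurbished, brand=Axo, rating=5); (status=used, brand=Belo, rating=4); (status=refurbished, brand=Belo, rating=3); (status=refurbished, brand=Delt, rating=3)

Rule: status is not used. This holds for each 'Group A' example and fails for each 'Group B' one.
Group A: (status=refurbished, brand=Axo, rating=5), since status is refurbished. Group B: (status=used, brand=Belo, rating=4), since status is used. Group A: (status=refurbished, brand=Belo, rating=3), since status is refurbished. Group A: (status=refurbished, brand=Delt, rating=3), since status is refurbished.

Group A, Group B, Group A, Group A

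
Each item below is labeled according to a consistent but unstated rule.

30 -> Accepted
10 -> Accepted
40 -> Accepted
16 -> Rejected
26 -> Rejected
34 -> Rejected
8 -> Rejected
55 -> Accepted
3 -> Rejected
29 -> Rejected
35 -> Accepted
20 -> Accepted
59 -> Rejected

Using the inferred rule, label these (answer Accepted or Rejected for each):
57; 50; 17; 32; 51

Rejected, Accepted, Rejected, Rejected, Rejected

The common property of the 'Accepted' items is: multiple of 5. No 'Rejected' item has it.
57: 57 = 5·11 + 2 — lacks this property, so Rejected.
50: 50 = 5·10 — qualifies, so Accepted.
17: 17 = 5·3 + 2 — lacks this property, so Rejected.
32: 32 = 5·6 + 2 — lacks this property, so Rejected.
51: 51 = 5·10 + 1 — lacks this property, so Rejected.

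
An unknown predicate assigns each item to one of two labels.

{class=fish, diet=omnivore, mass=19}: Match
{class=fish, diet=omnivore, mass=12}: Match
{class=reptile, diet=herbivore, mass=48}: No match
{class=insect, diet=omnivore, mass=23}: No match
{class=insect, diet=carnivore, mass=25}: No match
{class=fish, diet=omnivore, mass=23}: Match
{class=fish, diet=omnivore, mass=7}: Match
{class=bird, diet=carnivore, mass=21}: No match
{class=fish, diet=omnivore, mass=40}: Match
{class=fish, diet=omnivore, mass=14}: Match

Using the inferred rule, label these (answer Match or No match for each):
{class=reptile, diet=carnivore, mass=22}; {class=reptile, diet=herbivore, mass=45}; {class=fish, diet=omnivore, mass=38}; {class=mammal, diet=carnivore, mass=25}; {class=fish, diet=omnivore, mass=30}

No match, No match, Match, No match, Match

The distinguishing property — class is fish — holds for all the 'Match' cases and none of the 'No match' cases.
{class=reptile, diet=carnivore, mass=22}: No match (class is reptile).
{class=reptile, diet=herbivore, mass=45}: No match (class is reptile).
{class=fish, diet=omnivore, mass=38}: Match (class is fish).
{class=mammal, diet=carnivore, mass=25}: No match (class is mammal).
{class=fish, diet=omnivore, mass=30}: Match (class is fish).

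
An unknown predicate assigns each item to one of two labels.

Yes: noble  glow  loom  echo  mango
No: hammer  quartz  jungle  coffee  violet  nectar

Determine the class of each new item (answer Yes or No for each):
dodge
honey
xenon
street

All 'Yes' examples share one property — length ≤ 5 — and every 'No' example lacks it.
dodge → length 5 → Yes. honey → length 5 → Yes. xenon → length 5 → Yes. street → length 6 → No.

Yes, Yes, Yes, No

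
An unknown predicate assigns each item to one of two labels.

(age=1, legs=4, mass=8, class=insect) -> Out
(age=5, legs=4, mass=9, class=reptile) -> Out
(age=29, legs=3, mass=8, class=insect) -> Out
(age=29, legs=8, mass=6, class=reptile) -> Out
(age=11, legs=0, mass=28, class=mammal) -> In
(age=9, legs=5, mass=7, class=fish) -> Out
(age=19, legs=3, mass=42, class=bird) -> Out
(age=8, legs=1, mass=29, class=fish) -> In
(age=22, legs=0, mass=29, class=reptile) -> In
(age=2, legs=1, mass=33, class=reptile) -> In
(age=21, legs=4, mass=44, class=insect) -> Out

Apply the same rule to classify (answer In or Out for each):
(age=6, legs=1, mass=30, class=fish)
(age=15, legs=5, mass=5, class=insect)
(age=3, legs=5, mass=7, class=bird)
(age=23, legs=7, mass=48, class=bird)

In, Out, Out, Out

Every 'In' example satisfies: legs ≤ 1. None of the 'Out' examples do.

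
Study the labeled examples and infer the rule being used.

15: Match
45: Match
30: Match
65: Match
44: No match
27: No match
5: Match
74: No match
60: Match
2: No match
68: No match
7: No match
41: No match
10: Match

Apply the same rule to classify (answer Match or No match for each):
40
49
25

Rule: multiple of 5. This holds for each 'Match' example and fails for each 'No match' one.

Match, No match, Match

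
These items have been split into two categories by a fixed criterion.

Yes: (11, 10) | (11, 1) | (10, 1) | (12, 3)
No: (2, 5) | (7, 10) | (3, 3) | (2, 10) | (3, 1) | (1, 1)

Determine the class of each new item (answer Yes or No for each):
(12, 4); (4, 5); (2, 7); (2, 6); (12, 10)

Yes, No, No, No, Yes

Rule: first ≥ 10. This holds for each 'Yes' example and fails for each 'No' one.
(12, 4): first 12, satisfies this → Yes. (4, 5): first 4, does not fit → No. (2, 7): first 2, does not fit → No. (2, 6): first 2, does not fit → No. (12, 10): first 12, satisfies this → Yes.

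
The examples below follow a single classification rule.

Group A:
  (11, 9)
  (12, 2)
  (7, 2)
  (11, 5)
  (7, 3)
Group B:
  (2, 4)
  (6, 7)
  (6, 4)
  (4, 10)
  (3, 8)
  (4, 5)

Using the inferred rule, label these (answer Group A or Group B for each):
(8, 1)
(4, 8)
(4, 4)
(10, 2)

One predicate separates the groups cleanly: first ≥ 7.
(8, 1): Group A (first 8). (4, 8): Group B (first 4). (4, 4): Group B (first 4). (10, 2): Group A (first 10).

Group A, Group B, Group B, Group A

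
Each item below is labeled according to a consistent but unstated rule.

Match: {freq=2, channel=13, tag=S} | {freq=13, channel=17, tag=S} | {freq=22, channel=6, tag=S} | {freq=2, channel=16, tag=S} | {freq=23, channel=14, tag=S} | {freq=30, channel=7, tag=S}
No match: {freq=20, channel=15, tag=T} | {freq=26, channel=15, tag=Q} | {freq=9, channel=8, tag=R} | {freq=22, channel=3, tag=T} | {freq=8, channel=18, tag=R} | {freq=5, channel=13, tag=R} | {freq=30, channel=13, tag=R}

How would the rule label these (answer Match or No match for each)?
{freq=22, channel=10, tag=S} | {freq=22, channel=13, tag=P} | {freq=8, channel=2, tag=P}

Match, No match, No match

Checking candidate rules against both groups, what survives is: tag is S.
{freq=22, channel=10, tag=S} → tag is S → Match. {freq=22, channel=13, tag=P} → tag is P → No match. {freq=8, channel=2, tag=P} → tag is P → No match.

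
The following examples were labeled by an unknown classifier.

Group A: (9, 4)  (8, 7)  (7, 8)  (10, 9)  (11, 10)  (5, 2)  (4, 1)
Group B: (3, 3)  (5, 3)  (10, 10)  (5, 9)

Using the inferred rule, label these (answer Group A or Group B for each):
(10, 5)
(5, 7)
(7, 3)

Group A, Group B, Group B

All 'Group A' examples share one property — sum is odd — and every 'Group B' example lacks it.
(10, 5) → 10+5 = 15 → Group A. (5, 7) → 5+7 = 12 → Group B. (7, 3) → 7+3 = 10 → Group B.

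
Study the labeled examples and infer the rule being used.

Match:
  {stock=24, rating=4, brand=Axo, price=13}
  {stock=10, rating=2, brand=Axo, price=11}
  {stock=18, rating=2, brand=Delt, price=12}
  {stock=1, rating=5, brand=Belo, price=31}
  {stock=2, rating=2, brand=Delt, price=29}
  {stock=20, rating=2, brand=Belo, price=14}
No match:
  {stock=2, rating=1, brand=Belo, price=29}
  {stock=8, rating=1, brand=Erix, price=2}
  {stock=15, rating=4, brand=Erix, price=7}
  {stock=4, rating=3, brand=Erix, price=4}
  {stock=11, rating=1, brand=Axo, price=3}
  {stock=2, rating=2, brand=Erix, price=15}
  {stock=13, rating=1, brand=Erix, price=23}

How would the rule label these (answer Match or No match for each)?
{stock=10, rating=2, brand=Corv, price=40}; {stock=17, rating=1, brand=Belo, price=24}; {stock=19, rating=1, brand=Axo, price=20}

The pattern is that an item is 'Match' exactly when: brand is not Erix AND rating ≥ 2.
{stock=10, rating=2, brand=Corv, price=40}: brand is Corv, rating = 2, checks out → Match.
{stock=17, rating=1, brand=Belo, price=24}: brand is Belo, rating = 1, fails this test → No match.
{stock=19, rating=1, brand=Axo, price=20}: brand is Axo, rating = 1, fails this test → No match.

Match, No match, No match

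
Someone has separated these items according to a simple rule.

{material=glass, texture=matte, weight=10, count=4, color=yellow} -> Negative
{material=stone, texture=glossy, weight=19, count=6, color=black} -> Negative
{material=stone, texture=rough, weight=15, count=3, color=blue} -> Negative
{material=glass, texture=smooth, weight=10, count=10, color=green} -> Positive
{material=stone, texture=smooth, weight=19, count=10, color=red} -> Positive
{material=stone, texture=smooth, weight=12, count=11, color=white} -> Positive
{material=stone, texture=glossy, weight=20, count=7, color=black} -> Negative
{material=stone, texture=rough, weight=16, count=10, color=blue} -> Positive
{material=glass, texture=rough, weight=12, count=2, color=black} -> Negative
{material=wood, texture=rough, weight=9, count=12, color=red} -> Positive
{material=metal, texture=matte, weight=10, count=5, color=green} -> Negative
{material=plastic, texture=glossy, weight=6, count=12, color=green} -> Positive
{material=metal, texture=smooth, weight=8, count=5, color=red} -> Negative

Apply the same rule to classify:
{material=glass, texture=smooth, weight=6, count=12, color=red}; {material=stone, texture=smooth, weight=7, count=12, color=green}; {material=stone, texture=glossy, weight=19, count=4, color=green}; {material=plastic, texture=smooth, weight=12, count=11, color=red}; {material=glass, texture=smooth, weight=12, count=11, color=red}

Rule: count ≥ 10. This holds for each 'Positive' example and fails for each 'Negative' one.

Positive, Positive, Negative, Positive, Positive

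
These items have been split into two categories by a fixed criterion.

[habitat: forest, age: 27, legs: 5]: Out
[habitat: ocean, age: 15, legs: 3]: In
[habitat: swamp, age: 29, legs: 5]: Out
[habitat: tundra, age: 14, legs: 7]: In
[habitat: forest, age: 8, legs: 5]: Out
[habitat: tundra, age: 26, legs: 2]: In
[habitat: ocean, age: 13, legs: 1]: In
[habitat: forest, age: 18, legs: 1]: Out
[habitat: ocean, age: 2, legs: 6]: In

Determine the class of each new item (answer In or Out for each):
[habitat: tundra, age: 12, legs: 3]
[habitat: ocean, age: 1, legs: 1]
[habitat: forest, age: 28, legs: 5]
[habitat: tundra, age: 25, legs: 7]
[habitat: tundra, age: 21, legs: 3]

In, In, Out, In, In

One predicate separates the groups cleanly: habitat is ocean OR habitat is tundra.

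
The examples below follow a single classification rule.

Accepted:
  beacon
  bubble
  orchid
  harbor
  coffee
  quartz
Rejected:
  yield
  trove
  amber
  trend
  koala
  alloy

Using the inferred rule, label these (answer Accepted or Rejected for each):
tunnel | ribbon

The common property of the 'Accepted' items is: even length. No 'Rejected' item has it.
tunnel — length 6, hence Accepted.
ribbon — length 6, hence Accepted.

Accepted, Accepted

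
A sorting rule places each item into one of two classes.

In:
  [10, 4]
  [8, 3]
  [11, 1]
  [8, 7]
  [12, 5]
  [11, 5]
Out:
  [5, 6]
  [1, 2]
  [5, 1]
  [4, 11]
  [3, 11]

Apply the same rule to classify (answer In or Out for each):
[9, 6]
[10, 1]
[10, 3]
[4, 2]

In, In, In, Out

The distinguishing property — first ≥ 6 — holds for all the 'In' cases and none of the 'Out' cases.
In: [9, 6], since first 9. In: [10, 1], since first 10. In: [10, 3], since first 10. Out: [4, 2], since first 4.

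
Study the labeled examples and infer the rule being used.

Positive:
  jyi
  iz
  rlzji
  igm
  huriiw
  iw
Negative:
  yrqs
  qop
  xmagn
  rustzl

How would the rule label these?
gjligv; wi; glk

Rule: contains 'i'. This holds for each 'Positive' example and fails for each 'Negative' one.
gjligv: has 'i', matches → Positive. wi: has 'i', matches → Positive. glk: no 'i', does not pass → Negative.

Positive, Positive, Negative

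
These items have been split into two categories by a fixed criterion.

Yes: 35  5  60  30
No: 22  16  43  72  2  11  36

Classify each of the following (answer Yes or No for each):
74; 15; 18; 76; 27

Rule: multiple of 5. This holds for each 'Yes' example and fails for each 'No' one.
74 → 74 = 5·14 + 4 → No. 15 → 15 = 5·3 → Yes. 18 → 18 = 5·3 + 3 → No. 76 → 76 = 5·15 + 1 → No. 27 → 27 = 5·5 + 2 → No.

No, Yes, No, No, No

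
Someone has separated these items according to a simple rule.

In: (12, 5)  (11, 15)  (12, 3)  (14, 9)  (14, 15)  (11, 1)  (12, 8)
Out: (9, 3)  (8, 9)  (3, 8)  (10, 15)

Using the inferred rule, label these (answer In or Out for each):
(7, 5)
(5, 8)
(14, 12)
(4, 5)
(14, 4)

The classifier is using: first ≥ 11.

Out, Out, In, Out, In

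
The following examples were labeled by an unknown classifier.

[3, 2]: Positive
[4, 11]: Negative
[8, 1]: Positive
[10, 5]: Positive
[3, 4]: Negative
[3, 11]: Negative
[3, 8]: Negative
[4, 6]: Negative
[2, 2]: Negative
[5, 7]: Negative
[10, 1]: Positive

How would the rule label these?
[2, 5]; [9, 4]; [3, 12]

Every 'Positive' example satisfies: first > second. None of the 'Negative' examples do.
Negative: [2, 5], since 2 < 5. Positive: [9, 4], since 9 > 4. Negative: [3, 12], since 3 < 12.

Negative, Positive, Negative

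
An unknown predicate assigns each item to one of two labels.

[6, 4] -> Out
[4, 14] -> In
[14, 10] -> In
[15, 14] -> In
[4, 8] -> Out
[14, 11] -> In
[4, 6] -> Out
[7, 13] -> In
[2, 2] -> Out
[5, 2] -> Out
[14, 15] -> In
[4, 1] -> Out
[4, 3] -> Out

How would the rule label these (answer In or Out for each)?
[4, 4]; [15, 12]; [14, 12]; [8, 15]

The pattern is that an item is 'In' exactly when: sum ≥ 18.

Out, In, In, In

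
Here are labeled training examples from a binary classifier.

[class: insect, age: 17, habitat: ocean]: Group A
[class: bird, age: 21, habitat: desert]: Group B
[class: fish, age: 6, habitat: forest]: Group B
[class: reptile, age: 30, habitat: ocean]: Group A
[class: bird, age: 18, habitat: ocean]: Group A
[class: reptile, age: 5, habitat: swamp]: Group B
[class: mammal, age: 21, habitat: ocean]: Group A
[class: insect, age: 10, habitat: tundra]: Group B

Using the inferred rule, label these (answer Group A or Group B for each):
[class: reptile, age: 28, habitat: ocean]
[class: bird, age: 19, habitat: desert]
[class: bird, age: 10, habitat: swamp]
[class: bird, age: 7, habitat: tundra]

The common property of the 'Group A' items is: habitat is ocean. No 'Group B' item has it.

Group A, Group B, Group B, Group B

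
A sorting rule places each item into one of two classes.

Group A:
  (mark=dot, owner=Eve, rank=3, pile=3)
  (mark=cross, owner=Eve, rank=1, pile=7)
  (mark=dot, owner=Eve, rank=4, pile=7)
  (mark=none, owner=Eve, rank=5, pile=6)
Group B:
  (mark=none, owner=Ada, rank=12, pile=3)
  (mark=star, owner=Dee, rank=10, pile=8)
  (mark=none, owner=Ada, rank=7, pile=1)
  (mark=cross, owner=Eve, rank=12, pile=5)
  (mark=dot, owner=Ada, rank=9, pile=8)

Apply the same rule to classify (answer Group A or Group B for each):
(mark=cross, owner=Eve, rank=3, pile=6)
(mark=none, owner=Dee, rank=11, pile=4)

Group A, Group B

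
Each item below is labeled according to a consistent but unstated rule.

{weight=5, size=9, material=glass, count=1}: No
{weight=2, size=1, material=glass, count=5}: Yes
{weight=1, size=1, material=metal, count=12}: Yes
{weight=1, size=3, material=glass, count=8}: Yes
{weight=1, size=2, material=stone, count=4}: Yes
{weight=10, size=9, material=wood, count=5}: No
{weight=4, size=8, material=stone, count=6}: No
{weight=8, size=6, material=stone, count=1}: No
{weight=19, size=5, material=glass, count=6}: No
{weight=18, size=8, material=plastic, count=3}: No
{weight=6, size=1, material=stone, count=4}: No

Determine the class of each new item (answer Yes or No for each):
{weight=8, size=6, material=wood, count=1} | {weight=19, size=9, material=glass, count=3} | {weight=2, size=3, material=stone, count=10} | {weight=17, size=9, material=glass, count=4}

No, No, Yes, No

The rule appears to be: weight ≤ 2.
{weight=8, size=6, material=wood, count=1} — weight = 8, hence No.
{weight=19, size=9, material=glass, count=3} — weight = 19, hence No.
{weight=2, size=3, material=stone, count=10} — weight = 2, hence Yes.
{weight=17, size=9, material=glass, count=4} — weight = 17, hence No.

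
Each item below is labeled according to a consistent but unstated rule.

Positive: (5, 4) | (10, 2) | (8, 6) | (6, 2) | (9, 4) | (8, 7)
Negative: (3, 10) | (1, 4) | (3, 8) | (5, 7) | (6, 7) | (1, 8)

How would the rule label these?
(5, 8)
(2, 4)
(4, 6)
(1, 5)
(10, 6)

Rule: first > second. This holds for each 'Positive' example and fails for each 'Negative' one.
(5, 8): 5 < 8, fails this test → Negative.
(2, 4): 2 < 4, fails this test → Negative.
(4, 6): 4 < 6, fails this test → Negative.
(1, 5): 1 < 5, fails this test → Negative.
(10, 6): 10 > 6, qualifies → Positive.

Negative, Negative, Negative, Negative, Positive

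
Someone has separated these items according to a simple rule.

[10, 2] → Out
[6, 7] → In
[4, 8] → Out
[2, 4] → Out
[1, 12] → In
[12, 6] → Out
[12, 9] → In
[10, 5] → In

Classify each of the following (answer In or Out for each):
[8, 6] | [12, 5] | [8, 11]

Out, In, In

One predicate separates the groups cleanly: sum is odd.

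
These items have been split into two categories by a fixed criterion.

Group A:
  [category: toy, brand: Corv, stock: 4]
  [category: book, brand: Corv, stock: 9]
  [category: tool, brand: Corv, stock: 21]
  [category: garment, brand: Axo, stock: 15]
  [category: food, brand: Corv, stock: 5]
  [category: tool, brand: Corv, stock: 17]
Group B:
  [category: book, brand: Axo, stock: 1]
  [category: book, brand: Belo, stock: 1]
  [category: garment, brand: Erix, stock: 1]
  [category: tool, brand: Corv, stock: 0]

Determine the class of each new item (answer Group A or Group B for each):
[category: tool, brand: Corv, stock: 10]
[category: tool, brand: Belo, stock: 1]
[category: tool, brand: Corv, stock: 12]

Group A, Group B, Group A

The rule appears to be: stock ≥ 4.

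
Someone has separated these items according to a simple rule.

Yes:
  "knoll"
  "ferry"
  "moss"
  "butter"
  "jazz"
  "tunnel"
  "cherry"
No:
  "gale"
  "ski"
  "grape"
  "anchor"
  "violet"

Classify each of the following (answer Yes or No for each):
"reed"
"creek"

A rule that fits every label: has a double letter — true of each 'Yes' example, false of each 'No' one.
"reed": 'ee' doubled — meets the rule, so Yes.
"creek": 'ee' doubled — meets the rule, so Yes.

Yes, Yes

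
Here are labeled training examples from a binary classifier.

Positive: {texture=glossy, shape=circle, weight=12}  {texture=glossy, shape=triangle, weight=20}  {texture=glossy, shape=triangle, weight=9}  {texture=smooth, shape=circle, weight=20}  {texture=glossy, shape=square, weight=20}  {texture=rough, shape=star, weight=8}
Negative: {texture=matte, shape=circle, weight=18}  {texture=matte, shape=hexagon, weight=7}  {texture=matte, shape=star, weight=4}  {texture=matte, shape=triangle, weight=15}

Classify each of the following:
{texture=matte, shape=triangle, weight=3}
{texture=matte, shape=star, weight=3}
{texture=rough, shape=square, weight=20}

Negative, Negative, Positive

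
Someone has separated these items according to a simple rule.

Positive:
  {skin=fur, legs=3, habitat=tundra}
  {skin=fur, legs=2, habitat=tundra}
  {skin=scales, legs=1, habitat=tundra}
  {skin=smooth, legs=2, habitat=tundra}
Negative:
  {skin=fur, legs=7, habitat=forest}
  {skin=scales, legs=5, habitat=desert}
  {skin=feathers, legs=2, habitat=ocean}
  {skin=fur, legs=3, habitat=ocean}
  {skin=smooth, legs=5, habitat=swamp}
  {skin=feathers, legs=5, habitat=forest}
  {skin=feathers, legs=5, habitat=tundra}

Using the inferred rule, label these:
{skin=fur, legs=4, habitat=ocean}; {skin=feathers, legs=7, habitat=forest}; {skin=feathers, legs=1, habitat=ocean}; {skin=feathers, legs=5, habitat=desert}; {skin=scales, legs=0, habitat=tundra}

All 'Positive' examples share one property — habitat is tundra AND legs ≤ 3 — and every 'Negative' example lacks it.
{skin=fur, legs=4, habitat=ocean}: Negative (habitat is ocean, legs = 4).
{skin=feathers, legs=7, habitat=forest}: Negative (habitat is forest, legs = 7).
{skin=feathers, legs=1, habitat=ocean}: Negative (habitat is ocean, legs = 1).
{skin=feathers, legs=5, habitat=desert}: Negative (habitat is desert, legs = 5).
{skin=scales, legs=0, habitat=tundra}: Positive (habitat is tundra, legs = 0).

Negative, Negative, Negative, Negative, Positive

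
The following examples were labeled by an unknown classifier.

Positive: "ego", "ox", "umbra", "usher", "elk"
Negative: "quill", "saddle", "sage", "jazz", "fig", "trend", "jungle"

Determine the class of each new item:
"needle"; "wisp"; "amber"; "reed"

Negative, Negative, Positive, Negative

The distinguishing property — starts with a vowel — holds for all the 'Positive' cases and none of the 'Negative' cases.
Negative: "needle", since starts with 'n'.
Negative: "wisp", since starts with 'w'.
Positive: "amber", since starts with 'a'.
Negative: "reed", since starts with 'r'.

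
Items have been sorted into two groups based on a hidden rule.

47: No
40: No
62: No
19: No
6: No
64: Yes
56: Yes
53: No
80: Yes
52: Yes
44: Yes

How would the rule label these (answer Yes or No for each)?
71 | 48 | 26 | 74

No, Yes, No, No

The common property of the 'Yes' items is: multiple of 4 AND at least 44. No 'No' item has it.
71: 71 = 4·17 + 3, 71 ≥ 44, doesn't qualify → No.
48: 48 = 4·12, 48 ≥ 44, fits → Yes.
26: 26 = 4·6 + 2, 26 < 44, doesn't qualify → No.
74: 74 = 4·18 + 2, 74 ≥ 44, doesn't qualify → No.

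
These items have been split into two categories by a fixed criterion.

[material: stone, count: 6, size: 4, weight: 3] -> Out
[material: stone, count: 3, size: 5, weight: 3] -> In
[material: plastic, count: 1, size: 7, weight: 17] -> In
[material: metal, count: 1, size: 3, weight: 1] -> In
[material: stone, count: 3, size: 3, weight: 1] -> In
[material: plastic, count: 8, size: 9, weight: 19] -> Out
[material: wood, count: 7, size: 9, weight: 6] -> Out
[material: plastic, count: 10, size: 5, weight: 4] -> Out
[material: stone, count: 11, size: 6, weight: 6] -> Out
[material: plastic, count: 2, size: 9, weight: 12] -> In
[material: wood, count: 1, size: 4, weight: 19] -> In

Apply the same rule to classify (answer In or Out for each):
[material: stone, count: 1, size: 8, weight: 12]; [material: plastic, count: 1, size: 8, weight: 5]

The classifier is using: count ≤ 3.
In: [material: stone, count: 1, size: 8, weight: 12], since count = 1.
In: [material: plastic, count: 1, size: 8, weight: 5], since count = 1.

In, In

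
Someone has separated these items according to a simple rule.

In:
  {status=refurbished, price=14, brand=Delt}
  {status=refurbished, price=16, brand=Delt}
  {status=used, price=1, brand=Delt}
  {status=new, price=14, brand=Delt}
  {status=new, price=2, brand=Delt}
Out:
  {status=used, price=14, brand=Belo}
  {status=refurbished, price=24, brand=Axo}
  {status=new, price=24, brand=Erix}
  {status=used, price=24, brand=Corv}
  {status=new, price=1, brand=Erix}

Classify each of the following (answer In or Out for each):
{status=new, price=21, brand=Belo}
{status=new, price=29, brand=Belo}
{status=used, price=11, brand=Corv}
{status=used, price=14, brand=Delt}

Out, Out, Out, In

The simplest hypothesis consistent with all the labels is: brand is Delt.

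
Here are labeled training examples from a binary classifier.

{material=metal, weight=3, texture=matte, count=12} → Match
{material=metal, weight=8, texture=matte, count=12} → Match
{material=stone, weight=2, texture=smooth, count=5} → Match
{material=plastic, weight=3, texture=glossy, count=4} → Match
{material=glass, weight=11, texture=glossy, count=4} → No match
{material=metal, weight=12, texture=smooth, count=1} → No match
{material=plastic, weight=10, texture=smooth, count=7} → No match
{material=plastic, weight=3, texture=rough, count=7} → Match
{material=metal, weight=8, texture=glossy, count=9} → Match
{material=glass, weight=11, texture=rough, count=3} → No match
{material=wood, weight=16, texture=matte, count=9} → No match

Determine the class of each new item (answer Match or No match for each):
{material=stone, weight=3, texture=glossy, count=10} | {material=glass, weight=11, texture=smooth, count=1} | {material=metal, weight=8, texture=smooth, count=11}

Every 'Match' example satisfies: weight ≤ 8. None of the 'No match' examples do.
{material=stone, weight=3, texture=glossy, count=10} → weight = 3 → Match.
{material=glass, weight=11, texture=smooth, count=1} → weight = 11 → No match.
{material=metal, weight=8, texture=smooth, count=11} → weight = 8 → Match.

Match, No match, Match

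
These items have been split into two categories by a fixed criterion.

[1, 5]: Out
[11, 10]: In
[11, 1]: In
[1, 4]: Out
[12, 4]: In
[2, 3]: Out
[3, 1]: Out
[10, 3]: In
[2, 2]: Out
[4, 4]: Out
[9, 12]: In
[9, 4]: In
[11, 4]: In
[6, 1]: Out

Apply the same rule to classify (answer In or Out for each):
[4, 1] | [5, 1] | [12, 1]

Out, Out, In

The pattern is that an item is 'In' exactly when: sum ≥ 12.
Out: [4, 1], since 4+1 = 5. Out: [5, 1], since 5+1 = 6. In: [12, 1], since 12+1 = 13.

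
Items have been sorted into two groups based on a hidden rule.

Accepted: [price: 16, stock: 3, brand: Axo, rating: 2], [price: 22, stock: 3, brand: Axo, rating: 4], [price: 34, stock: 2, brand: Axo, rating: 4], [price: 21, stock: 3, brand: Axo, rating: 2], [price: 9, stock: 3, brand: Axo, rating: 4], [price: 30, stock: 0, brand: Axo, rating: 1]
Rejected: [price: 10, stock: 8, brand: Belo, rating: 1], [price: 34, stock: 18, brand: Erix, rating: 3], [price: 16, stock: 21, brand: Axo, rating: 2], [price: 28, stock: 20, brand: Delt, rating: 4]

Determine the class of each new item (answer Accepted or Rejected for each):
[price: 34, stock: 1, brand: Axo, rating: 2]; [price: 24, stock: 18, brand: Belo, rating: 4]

Accepted, Rejected

A rule that fits every label: stock ≤ 3 — true of each 'Accepted' example, false of each 'Rejected' one.
[price: 34, stock: 1, brand: Axo, rating: 2]: Accepted (stock = 1).
[price: 24, stock: 18, brand: Belo, rating: 4]: Rejected (stock = 18).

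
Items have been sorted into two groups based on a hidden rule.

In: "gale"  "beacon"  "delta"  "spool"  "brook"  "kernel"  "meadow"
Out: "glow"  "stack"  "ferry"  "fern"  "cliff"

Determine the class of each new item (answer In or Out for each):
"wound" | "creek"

The rule appears to be: has ≥ 2 vowels.
In: "wound", since 2 vowels.
In: "creek", since 2 vowels.

In, In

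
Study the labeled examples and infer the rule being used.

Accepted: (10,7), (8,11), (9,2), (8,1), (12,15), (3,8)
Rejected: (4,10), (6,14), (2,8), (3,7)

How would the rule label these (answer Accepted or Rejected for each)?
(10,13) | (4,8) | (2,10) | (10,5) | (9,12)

A rule that fits every label: sum is odd — true of each 'Accepted' example, false of each 'Rejected' one.
(10,13): 10+13 = 23, matches → Accepted.
(4,8): 4+8 = 12, doesn't qualify → Rejected.
(2,10): 2+10 = 12, doesn't qualify → Rejected.
(10,5): 10+5 = 15, matches → Accepted.
(9,12): 9+12 = 21, matches → Accepted.

Accepted, Rejected, Rejected, Accepted, Accepted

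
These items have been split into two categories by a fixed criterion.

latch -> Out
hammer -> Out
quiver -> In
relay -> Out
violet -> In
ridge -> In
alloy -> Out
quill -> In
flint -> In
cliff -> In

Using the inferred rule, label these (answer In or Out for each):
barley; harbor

The pattern is that an item is 'In' exactly when: contains 'i'.
barley: no 'i' — fails the rule, so Out. harbor: no 'i' — fails the rule, so Out.

Out, Out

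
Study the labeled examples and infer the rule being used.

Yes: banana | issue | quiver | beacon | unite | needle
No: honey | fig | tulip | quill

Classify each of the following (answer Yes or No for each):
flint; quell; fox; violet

The rule appears to be: has ≥ 3 vowels.

No, No, No, Yes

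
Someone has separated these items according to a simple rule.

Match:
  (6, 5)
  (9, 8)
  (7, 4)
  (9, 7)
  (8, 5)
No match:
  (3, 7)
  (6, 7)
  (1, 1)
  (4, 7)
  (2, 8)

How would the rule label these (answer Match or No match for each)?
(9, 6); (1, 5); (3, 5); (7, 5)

The common property of the 'Match' items is: first > second. No 'No match' item has it.
Match: (9, 6), since 9 > 6.
No match: (1, 5), since 1 < 5.
No match: (3, 5), since 3 < 5.
Match: (7, 5), since 7 > 5.

Match, No match, No match, Match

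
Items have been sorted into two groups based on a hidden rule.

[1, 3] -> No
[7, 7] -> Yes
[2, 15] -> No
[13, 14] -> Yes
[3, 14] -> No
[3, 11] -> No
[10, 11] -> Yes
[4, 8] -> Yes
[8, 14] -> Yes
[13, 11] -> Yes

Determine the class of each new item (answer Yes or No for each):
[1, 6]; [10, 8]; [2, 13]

The pattern is that an item is 'Yes' exactly when: first ≥ 4.
[1, 6] → first 1 → No. [10, 8] → first 10 → Yes. [2, 13] → first 2 → No.

No, Yes, No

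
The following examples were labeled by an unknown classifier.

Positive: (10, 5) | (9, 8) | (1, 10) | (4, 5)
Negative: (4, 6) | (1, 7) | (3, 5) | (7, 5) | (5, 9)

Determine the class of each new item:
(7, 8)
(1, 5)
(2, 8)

Comparing the two groups points to one rule — sum is odd.
(7, 8): 7+8 = 15, satisfies this → Positive.
(1, 5): 1+5 = 6, does not satisfy this → Negative.
(2, 8): 2+8 = 10, does not satisfy this → Negative.

Positive, Negative, Negative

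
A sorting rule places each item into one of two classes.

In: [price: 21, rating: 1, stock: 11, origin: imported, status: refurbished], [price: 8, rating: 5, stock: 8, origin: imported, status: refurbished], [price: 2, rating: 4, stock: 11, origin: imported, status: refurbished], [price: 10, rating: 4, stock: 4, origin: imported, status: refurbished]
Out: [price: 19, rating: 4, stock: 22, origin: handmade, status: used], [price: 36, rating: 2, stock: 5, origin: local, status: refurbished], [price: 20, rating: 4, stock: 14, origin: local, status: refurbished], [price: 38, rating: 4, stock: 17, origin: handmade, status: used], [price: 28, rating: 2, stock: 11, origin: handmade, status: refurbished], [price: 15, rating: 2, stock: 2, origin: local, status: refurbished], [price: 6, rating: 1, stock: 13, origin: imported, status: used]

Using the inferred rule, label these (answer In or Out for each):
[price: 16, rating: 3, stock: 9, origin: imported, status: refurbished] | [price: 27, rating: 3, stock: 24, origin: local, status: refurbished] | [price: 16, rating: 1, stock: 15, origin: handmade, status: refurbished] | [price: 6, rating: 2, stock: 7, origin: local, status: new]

The distinguishing property — status is refurbished AND origin is imported — holds for all the 'In' cases and none of the 'Out' cases.
[price: 16, rating: 3, stock: 9, origin: imported, status: refurbished] → status is refurbished, origin is imported → In.
[price: 27, rating: 3, stock: 24, origin: local, status: refurbished] → status is refurbished, origin is local → Out.
[price: 16, rating: 1, stock: 15, origin: handmade, status: refurbished] → status is refurbished, origin is handmade → Out.
[price: 6, rating: 2, stock: 7, origin: local, status: new] → status is new, origin is local → Out.

In, Out, Out, Out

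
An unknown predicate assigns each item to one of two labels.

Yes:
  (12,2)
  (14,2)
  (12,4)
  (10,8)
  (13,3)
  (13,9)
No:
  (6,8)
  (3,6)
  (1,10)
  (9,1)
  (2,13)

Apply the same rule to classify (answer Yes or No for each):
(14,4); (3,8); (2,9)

Yes, No, No

Every 'Yes' example satisfies: first ≥ 10. None of the 'No' examples do.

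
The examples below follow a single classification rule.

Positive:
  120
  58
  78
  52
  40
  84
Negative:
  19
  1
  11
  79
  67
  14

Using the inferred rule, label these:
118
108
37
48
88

The classifier is using: even AND at least 19.
118 — 118 is even, 118 ≥ 19, hence Positive. 108 — 108 is even, 108 ≥ 19, hence Positive. 37 — 37 is odd, 37 ≥ 19, hence Negative. 48 — 48 is even, 48 ≥ 19, hence Positive. 88 — 88 is even, 88 ≥ 19, hence Positive.

Positive, Positive, Negative, Positive, Positive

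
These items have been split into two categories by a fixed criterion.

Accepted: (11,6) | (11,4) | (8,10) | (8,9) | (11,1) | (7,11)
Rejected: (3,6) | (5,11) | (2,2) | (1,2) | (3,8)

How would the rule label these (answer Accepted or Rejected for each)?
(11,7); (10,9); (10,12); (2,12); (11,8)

Accepted, Accepted, Accepted, Rejected, Accepted

Every 'Accepted' example satisfies: first ≥ 6. None of the 'Rejected' examples do.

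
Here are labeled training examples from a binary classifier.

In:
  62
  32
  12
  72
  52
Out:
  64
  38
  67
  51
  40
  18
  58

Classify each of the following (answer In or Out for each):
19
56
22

Out, Out, In

The distinguishing property — ends in digit 2 — holds for all the 'In' cases and none of the 'Out' cases.
19: last digit 9 — does not pass, so Out.
56: last digit 6 — does not pass, so Out.
22: last digit 2 — fits, so In.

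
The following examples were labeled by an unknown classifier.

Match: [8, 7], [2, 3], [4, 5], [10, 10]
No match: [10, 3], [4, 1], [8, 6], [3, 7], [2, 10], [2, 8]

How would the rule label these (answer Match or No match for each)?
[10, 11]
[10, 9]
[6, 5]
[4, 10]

The pattern is that an item is 'Match' exactly when: |first − second| ≤ 1.
[10, 11] → |10−11| = 1 → Match. [10, 9] → |10−9| = 1 → Match. [6, 5] → |6−5| = 1 → Match. [4, 10] → |4−10| = 6 → No match.

Match, Match, Match, No match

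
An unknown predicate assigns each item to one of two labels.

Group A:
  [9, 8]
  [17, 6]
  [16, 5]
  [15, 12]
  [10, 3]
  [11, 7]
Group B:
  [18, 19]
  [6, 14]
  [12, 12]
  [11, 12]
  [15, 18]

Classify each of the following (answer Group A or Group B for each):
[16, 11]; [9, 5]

Group A, Group A

The classifier is using: first > second.
Group A: [16, 11], since 16 > 11.
Group A: [9, 5], since 9 > 5.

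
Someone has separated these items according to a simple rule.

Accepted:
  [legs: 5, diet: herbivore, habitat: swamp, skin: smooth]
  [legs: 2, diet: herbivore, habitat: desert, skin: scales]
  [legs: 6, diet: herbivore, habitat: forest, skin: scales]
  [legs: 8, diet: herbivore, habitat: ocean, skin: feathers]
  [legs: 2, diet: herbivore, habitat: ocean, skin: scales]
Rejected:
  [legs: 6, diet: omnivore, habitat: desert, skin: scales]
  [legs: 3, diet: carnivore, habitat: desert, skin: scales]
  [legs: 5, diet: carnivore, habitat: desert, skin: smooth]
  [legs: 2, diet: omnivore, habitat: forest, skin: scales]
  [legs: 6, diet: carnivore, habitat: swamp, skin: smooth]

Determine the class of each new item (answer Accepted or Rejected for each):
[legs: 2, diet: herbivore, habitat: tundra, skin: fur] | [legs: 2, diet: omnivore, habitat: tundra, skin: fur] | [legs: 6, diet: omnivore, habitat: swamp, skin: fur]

Accepted, Rejected, Rejected

All 'Accepted' examples share one property — diet is herbivore — and every 'Rejected' example lacks it.
[legs: 2, diet: herbivore, habitat: tundra, skin: fur]: diet is herbivore, qualifies → Accepted.
[legs: 2, diet: omnivore, habitat: tundra, skin: fur]: diet is omnivore, doesn't qualify → Rejected.
[legs: 6, diet: omnivore, habitat: swamp, skin: fur]: diet is omnivore, doesn't qualify → Rejected.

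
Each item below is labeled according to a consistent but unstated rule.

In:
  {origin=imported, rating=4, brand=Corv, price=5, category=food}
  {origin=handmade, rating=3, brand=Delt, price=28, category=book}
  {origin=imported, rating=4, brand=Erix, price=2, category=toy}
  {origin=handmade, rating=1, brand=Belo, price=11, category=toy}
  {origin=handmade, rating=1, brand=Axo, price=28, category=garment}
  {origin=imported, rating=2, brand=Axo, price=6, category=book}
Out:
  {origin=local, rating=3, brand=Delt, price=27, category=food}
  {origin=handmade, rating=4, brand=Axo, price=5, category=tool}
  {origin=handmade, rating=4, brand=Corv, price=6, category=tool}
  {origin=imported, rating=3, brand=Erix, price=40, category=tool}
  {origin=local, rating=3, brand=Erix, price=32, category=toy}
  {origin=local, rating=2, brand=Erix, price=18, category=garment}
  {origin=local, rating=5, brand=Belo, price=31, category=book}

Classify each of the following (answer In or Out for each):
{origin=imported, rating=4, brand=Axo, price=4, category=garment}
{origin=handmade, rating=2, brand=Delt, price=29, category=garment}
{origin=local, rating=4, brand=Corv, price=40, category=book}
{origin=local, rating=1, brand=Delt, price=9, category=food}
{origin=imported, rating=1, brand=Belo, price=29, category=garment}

The pattern is that an item is 'In' exactly when: category is not tool AND origin is not local.
{origin=imported, rating=4, brand=Axo, price=4, category=garment} → category is garment, origin is imported → In.
{origin=handmade, rating=2, brand=Delt, price=29, category=garment} → category is garment, origin is handmade → In.
{origin=local, rating=4, brand=Corv, price=40, category=book} → category is book, origin is local → Out.
{origin=local, rating=1, brand=Delt, price=9, category=food} → category is food, origin is local → Out.
{origin=imported, rating=1, brand=Belo, price=29, category=garment} → category is garment, origin is imported → In.

In, In, Out, Out, In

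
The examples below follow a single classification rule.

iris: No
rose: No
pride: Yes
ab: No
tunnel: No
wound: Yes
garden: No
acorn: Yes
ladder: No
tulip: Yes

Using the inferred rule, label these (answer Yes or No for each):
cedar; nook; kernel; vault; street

One predicate separates the groups cleanly: odd length.
Yes: cedar, since length 5. No: nook, since length 4. No: kernel, since length 6. Yes: vault, since length 5. No: street, since length 6.

Yes, No, No, Yes, No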